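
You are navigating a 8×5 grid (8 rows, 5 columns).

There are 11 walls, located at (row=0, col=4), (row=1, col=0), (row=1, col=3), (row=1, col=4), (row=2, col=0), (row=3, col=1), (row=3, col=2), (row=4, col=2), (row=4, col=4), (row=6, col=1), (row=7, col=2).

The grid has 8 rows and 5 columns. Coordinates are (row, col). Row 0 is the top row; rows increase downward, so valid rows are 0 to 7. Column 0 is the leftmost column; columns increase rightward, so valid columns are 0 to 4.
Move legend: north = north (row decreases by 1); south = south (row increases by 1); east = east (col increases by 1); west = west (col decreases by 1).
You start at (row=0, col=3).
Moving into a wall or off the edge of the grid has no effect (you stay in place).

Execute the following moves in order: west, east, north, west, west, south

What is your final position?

Start: (row=0, col=3)
  west (west): (row=0, col=3) -> (row=0, col=2)
  east (east): (row=0, col=2) -> (row=0, col=3)
  north (north): blocked, stay at (row=0, col=3)
  west (west): (row=0, col=3) -> (row=0, col=2)
  west (west): (row=0, col=2) -> (row=0, col=1)
  south (south): (row=0, col=1) -> (row=1, col=1)
Final: (row=1, col=1)

Answer: Final position: (row=1, col=1)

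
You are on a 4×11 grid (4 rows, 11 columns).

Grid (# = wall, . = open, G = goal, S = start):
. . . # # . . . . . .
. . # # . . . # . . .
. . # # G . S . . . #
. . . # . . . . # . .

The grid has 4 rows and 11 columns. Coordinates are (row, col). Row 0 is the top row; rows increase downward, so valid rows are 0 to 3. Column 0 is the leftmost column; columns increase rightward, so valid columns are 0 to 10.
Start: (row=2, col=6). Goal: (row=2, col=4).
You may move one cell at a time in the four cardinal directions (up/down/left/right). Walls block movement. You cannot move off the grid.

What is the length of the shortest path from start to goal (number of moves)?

Answer: Shortest path length: 2

Derivation:
BFS from (row=2, col=6) until reaching (row=2, col=4):
  Distance 0: (row=2, col=6)
  Distance 1: (row=1, col=6), (row=2, col=5), (row=2, col=7), (row=3, col=6)
  Distance 2: (row=0, col=6), (row=1, col=5), (row=2, col=4), (row=2, col=8), (row=3, col=5), (row=3, col=7)  <- goal reached here
One shortest path (2 moves): (row=2, col=6) -> (row=2, col=5) -> (row=2, col=4)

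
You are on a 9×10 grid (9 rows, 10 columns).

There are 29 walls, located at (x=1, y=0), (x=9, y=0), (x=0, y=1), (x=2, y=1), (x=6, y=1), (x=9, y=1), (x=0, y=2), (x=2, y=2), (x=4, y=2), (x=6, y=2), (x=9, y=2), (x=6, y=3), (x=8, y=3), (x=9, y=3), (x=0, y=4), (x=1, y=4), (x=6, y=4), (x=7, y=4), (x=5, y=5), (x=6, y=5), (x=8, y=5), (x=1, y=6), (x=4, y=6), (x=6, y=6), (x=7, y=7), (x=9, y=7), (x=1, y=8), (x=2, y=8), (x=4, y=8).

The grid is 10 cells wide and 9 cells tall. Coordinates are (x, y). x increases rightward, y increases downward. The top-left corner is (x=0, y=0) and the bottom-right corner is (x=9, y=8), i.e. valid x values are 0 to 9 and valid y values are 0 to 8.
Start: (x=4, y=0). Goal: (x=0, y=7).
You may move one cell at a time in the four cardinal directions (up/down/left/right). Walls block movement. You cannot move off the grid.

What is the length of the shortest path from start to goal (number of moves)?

Answer: Shortest path length: 11

Derivation:
BFS from (x=4, y=0) until reaching (x=0, y=7):
  Distance 0: (x=4, y=0)
  Distance 1: (x=3, y=0), (x=5, y=0), (x=4, y=1)
  Distance 2: (x=2, y=0), (x=6, y=0), (x=3, y=1), (x=5, y=1)
  Distance 3: (x=7, y=0), (x=3, y=2), (x=5, y=2)
  Distance 4: (x=8, y=0), (x=7, y=1), (x=3, y=3), (x=5, y=3)
  Distance 5: (x=8, y=1), (x=7, y=2), (x=2, y=3), (x=4, y=3), (x=3, y=4), (x=5, y=4)
  Distance 6: (x=8, y=2), (x=1, y=3), (x=7, y=3), (x=2, y=4), (x=4, y=4), (x=3, y=5)
  Distance 7: (x=1, y=2), (x=0, y=3), (x=2, y=5), (x=4, y=5), (x=3, y=6)
  Distance 8: (x=1, y=1), (x=1, y=5), (x=2, y=6), (x=3, y=7)
  Distance 9: (x=0, y=5), (x=2, y=7), (x=4, y=7), (x=3, y=8)
  Distance 10: (x=0, y=6), (x=1, y=7), (x=5, y=7)
  Distance 11: (x=5, y=6), (x=0, y=7), (x=6, y=7), (x=5, y=8)  <- goal reached here
One shortest path (11 moves): (x=4, y=0) -> (x=3, y=0) -> (x=3, y=1) -> (x=3, y=2) -> (x=3, y=3) -> (x=2, y=3) -> (x=2, y=4) -> (x=2, y=5) -> (x=1, y=5) -> (x=0, y=5) -> (x=0, y=6) -> (x=0, y=7)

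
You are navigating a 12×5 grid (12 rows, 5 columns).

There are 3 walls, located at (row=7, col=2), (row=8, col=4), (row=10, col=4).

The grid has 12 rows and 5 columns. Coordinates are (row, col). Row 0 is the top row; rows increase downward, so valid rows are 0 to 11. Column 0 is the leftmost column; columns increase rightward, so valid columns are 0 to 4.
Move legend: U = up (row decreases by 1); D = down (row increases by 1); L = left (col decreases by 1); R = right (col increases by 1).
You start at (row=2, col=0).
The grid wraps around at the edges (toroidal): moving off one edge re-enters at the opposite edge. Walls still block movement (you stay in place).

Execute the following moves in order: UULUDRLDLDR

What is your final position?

Start: (row=2, col=0)
  U (up): (row=2, col=0) -> (row=1, col=0)
  U (up): (row=1, col=0) -> (row=0, col=0)
  L (left): (row=0, col=0) -> (row=0, col=4)
  U (up): (row=0, col=4) -> (row=11, col=4)
  D (down): (row=11, col=4) -> (row=0, col=4)
  R (right): (row=0, col=4) -> (row=0, col=0)
  L (left): (row=0, col=0) -> (row=0, col=4)
  D (down): (row=0, col=4) -> (row=1, col=4)
  L (left): (row=1, col=4) -> (row=1, col=3)
  D (down): (row=1, col=3) -> (row=2, col=3)
  R (right): (row=2, col=3) -> (row=2, col=4)
Final: (row=2, col=4)

Answer: Final position: (row=2, col=4)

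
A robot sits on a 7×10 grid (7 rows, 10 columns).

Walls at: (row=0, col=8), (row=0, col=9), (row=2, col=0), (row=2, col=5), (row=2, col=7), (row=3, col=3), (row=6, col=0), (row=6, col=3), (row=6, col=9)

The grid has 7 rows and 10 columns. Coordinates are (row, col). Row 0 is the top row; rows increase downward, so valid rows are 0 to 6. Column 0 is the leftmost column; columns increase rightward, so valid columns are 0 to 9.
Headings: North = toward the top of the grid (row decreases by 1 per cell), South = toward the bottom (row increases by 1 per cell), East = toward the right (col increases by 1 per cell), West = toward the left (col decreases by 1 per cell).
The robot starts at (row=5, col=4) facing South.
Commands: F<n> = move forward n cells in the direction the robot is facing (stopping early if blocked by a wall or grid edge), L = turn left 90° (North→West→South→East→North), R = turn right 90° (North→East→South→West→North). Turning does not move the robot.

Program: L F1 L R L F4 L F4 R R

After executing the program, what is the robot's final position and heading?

Answer: Final position: (row=3, col=4), facing East

Derivation:
Start: (row=5, col=4), facing South
  L: turn left, now facing East
  F1: move forward 1, now at (row=5, col=5)
  L: turn left, now facing North
  R: turn right, now facing East
  L: turn left, now facing North
  F4: move forward 2/4 (blocked), now at (row=3, col=5)
  L: turn left, now facing West
  F4: move forward 1/4 (blocked), now at (row=3, col=4)
  R: turn right, now facing North
  R: turn right, now facing East
Final: (row=3, col=4), facing East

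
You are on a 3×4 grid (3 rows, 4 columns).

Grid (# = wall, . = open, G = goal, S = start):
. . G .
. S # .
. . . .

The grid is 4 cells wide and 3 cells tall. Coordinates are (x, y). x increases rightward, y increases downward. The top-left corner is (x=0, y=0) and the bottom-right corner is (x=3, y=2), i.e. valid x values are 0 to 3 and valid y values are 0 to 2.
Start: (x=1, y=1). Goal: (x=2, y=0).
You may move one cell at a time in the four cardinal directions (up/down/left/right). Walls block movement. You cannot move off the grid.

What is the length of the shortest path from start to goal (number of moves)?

BFS from (x=1, y=1) until reaching (x=2, y=0):
  Distance 0: (x=1, y=1)
  Distance 1: (x=1, y=0), (x=0, y=1), (x=1, y=2)
  Distance 2: (x=0, y=0), (x=2, y=0), (x=0, y=2), (x=2, y=2)  <- goal reached here
One shortest path (2 moves): (x=1, y=1) -> (x=1, y=0) -> (x=2, y=0)

Answer: Shortest path length: 2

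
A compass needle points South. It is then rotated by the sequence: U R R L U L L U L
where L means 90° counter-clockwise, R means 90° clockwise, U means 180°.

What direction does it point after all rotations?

Start: South
  U (U-turn (180°)) -> North
  R (right (90° clockwise)) -> East
  R (right (90° clockwise)) -> South
  L (left (90° counter-clockwise)) -> East
  U (U-turn (180°)) -> West
  L (left (90° counter-clockwise)) -> South
  L (left (90° counter-clockwise)) -> East
  U (U-turn (180°)) -> West
  L (left (90° counter-clockwise)) -> South
Final: South

Answer: Final heading: South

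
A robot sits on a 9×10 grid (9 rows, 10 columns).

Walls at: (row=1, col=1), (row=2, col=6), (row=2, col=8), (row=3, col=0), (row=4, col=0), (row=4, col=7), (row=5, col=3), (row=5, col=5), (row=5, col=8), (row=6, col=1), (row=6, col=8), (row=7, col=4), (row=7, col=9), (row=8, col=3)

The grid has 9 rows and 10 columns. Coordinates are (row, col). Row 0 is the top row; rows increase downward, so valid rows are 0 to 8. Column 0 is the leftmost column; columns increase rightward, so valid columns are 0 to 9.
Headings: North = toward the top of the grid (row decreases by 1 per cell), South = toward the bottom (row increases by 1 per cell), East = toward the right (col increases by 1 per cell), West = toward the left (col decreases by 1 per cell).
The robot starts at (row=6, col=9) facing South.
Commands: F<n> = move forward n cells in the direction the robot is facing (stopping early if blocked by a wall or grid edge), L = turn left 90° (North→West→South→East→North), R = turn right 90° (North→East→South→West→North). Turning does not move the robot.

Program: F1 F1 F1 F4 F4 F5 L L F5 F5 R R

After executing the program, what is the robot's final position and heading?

Start: (row=6, col=9), facing South
  [×3]F1: move forward 0/1 (blocked), now at (row=6, col=9)
  F4: move forward 0/4 (blocked), now at (row=6, col=9)
  F4: move forward 0/4 (blocked), now at (row=6, col=9)
  F5: move forward 0/5 (blocked), now at (row=6, col=9)
  L: turn left, now facing East
  L: turn left, now facing North
  F5: move forward 5, now at (row=1, col=9)
  F5: move forward 1/5 (blocked), now at (row=0, col=9)
  R: turn right, now facing East
  R: turn right, now facing South
Final: (row=0, col=9), facing South

Answer: Final position: (row=0, col=9), facing South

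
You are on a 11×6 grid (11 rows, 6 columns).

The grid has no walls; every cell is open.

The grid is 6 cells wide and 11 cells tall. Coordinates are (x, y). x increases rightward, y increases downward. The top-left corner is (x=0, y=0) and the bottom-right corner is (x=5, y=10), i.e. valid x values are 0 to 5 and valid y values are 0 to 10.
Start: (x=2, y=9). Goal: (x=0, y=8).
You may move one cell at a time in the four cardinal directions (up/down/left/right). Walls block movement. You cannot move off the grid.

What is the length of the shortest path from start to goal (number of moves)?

Answer: Shortest path length: 3

Derivation:
BFS from (x=2, y=9) until reaching (x=0, y=8):
  Distance 0: (x=2, y=9)
  Distance 1: (x=2, y=8), (x=1, y=9), (x=3, y=9), (x=2, y=10)
  Distance 2: (x=2, y=7), (x=1, y=8), (x=3, y=8), (x=0, y=9), (x=4, y=9), (x=1, y=10), (x=3, y=10)
  Distance 3: (x=2, y=6), (x=1, y=7), (x=3, y=7), (x=0, y=8), (x=4, y=8), (x=5, y=9), (x=0, y=10), (x=4, y=10)  <- goal reached here
One shortest path (3 moves): (x=2, y=9) -> (x=1, y=9) -> (x=0, y=9) -> (x=0, y=8)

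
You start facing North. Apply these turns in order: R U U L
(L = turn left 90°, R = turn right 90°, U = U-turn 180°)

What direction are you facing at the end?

Start: North
  R (right (90° clockwise)) -> East
  U (U-turn (180°)) -> West
  U (U-turn (180°)) -> East
  L (left (90° counter-clockwise)) -> North
Final: North

Answer: Final heading: North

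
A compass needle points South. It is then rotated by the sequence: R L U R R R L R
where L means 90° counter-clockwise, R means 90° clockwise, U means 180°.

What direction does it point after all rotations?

Start: South
  R (right (90° clockwise)) -> West
  L (left (90° counter-clockwise)) -> South
  U (U-turn (180°)) -> North
  R (right (90° clockwise)) -> East
  R (right (90° clockwise)) -> South
  R (right (90° clockwise)) -> West
  L (left (90° counter-clockwise)) -> South
  R (right (90° clockwise)) -> West
Final: West

Answer: Final heading: West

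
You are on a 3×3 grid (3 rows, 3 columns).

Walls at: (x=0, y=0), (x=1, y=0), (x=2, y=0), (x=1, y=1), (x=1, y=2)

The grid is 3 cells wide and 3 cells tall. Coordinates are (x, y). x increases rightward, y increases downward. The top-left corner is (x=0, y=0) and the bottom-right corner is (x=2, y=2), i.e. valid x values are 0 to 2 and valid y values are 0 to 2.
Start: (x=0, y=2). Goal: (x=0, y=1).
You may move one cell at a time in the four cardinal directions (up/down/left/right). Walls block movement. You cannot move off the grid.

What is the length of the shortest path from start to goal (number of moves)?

BFS from (x=0, y=2) until reaching (x=0, y=1):
  Distance 0: (x=0, y=2)
  Distance 1: (x=0, y=1)  <- goal reached here
One shortest path (1 moves): (x=0, y=2) -> (x=0, y=1)

Answer: Shortest path length: 1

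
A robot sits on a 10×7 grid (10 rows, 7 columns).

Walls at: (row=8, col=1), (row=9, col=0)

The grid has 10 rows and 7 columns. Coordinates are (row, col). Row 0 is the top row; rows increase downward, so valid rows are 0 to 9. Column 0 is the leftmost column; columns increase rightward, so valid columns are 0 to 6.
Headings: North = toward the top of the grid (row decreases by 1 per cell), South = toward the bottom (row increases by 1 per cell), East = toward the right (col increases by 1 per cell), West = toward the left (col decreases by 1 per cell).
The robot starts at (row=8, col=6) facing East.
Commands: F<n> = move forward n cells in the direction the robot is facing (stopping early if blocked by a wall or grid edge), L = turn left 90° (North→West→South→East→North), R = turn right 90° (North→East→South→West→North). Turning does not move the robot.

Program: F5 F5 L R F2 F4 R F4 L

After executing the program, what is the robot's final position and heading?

Start: (row=8, col=6), facing East
  F5: move forward 0/5 (blocked), now at (row=8, col=6)
  F5: move forward 0/5 (blocked), now at (row=8, col=6)
  L: turn left, now facing North
  R: turn right, now facing East
  F2: move forward 0/2 (blocked), now at (row=8, col=6)
  F4: move forward 0/4 (blocked), now at (row=8, col=6)
  R: turn right, now facing South
  F4: move forward 1/4 (blocked), now at (row=9, col=6)
  L: turn left, now facing East
Final: (row=9, col=6), facing East

Answer: Final position: (row=9, col=6), facing East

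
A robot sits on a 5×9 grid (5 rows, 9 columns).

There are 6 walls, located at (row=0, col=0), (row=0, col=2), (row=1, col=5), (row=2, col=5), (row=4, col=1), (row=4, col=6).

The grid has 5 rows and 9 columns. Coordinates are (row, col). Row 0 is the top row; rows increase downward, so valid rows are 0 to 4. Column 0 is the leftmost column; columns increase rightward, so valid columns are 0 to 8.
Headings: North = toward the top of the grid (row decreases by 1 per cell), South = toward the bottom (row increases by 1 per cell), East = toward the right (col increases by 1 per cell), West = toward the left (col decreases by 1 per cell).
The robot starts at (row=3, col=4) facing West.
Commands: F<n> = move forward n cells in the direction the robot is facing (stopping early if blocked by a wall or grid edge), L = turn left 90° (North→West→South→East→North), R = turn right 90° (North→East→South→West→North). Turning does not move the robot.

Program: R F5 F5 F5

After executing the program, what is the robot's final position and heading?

Start: (row=3, col=4), facing West
  R: turn right, now facing North
  F5: move forward 3/5 (blocked), now at (row=0, col=4)
  F5: move forward 0/5 (blocked), now at (row=0, col=4)
  F5: move forward 0/5 (blocked), now at (row=0, col=4)
Final: (row=0, col=4), facing North

Answer: Final position: (row=0, col=4), facing North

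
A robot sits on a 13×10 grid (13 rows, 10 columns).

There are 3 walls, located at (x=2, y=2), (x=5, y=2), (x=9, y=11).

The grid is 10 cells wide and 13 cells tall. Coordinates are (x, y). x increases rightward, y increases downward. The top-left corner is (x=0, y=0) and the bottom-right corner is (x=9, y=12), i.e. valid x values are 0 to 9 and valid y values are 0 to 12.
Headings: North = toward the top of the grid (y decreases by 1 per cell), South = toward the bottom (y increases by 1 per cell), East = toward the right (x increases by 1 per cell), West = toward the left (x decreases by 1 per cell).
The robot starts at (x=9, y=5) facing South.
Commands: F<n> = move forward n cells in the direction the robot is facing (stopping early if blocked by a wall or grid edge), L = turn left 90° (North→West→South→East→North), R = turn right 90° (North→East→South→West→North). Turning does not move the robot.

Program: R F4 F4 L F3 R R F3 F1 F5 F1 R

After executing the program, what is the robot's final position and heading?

Answer: Final position: (x=1, y=0), facing East

Derivation:
Start: (x=9, y=5), facing South
  R: turn right, now facing West
  F4: move forward 4, now at (x=5, y=5)
  F4: move forward 4, now at (x=1, y=5)
  L: turn left, now facing South
  F3: move forward 3, now at (x=1, y=8)
  R: turn right, now facing West
  R: turn right, now facing North
  F3: move forward 3, now at (x=1, y=5)
  F1: move forward 1, now at (x=1, y=4)
  F5: move forward 4/5 (blocked), now at (x=1, y=0)
  F1: move forward 0/1 (blocked), now at (x=1, y=0)
  R: turn right, now facing East
Final: (x=1, y=0), facing East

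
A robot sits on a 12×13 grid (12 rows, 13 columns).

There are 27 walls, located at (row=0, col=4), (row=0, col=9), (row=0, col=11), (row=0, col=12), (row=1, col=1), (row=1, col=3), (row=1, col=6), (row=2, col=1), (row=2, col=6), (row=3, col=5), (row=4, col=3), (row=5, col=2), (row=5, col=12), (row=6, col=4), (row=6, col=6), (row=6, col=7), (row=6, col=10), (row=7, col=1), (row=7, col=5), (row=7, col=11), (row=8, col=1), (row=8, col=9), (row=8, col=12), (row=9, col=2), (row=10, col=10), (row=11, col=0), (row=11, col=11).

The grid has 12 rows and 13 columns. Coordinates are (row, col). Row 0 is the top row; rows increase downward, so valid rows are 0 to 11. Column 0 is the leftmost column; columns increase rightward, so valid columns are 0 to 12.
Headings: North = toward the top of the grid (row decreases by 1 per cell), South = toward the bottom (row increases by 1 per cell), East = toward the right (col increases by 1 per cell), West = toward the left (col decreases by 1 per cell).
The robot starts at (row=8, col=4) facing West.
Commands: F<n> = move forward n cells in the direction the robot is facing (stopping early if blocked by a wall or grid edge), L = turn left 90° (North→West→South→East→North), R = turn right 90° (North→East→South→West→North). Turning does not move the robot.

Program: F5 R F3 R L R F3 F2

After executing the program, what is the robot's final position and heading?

Start: (row=8, col=4), facing West
  F5: move forward 2/5 (blocked), now at (row=8, col=2)
  R: turn right, now facing North
  F3: move forward 2/3 (blocked), now at (row=6, col=2)
  R: turn right, now facing East
  L: turn left, now facing North
  R: turn right, now facing East
  F3: move forward 1/3 (blocked), now at (row=6, col=3)
  F2: move forward 0/2 (blocked), now at (row=6, col=3)
Final: (row=6, col=3), facing East

Answer: Final position: (row=6, col=3), facing East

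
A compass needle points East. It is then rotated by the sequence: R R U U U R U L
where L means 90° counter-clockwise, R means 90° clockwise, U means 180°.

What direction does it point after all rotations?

Start: East
  R (right (90° clockwise)) -> South
  R (right (90° clockwise)) -> West
  U (U-turn (180°)) -> East
  U (U-turn (180°)) -> West
  U (U-turn (180°)) -> East
  R (right (90° clockwise)) -> South
  U (U-turn (180°)) -> North
  L (left (90° counter-clockwise)) -> West
Final: West

Answer: Final heading: West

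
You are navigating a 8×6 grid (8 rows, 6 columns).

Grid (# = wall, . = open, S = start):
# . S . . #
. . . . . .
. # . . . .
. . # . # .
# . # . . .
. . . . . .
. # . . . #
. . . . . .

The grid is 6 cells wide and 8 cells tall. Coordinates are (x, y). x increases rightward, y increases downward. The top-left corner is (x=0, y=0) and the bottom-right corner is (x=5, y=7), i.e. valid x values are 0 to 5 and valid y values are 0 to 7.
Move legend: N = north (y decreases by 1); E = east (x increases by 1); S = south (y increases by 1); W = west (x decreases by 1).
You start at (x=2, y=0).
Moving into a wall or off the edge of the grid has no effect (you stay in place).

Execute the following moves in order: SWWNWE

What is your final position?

Start: (x=2, y=0)
  S (south): (x=2, y=0) -> (x=2, y=1)
  W (west): (x=2, y=1) -> (x=1, y=1)
  W (west): (x=1, y=1) -> (x=0, y=1)
  N (north): blocked, stay at (x=0, y=1)
  W (west): blocked, stay at (x=0, y=1)
  E (east): (x=0, y=1) -> (x=1, y=1)
Final: (x=1, y=1)

Answer: Final position: (x=1, y=1)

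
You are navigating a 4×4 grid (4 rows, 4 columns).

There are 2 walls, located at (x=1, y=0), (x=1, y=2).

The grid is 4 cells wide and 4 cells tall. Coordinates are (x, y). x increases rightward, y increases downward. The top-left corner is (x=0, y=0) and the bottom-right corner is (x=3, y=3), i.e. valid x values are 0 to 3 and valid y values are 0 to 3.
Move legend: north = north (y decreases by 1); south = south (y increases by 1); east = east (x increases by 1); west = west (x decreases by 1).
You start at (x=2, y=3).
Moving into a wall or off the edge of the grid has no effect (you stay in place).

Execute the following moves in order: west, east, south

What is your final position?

Start: (x=2, y=3)
  west (west): (x=2, y=3) -> (x=1, y=3)
  east (east): (x=1, y=3) -> (x=2, y=3)
  south (south): blocked, stay at (x=2, y=3)
Final: (x=2, y=3)

Answer: Final position: (x=2, y=3)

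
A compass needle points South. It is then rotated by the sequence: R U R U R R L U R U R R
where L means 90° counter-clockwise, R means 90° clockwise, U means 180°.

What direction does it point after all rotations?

Answer: Final heading: North

Derivation:
Start: South
  R (right (90° clockwise)) -> West
  U (U-turn (180°)) -> East
  R (right (90° clockwise)) -> South
  U (U-turn (180°)) -> North
  R (right (90° clockwise)) -> East
  R (right (90° clockwise)) -> South
  L (left (90° counter-clockwise)) -> East
  U (U-turn (180°)) -> West
  R (right (90° clockwise)) -> North
  U (U-turn (180°)) -> South
  R (right (90° clockwise)) -> West
  R (right (90° clockwise)) -> North
Final: North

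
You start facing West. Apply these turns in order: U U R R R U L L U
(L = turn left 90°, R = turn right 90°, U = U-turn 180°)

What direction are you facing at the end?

Start: West
  U (U-turn (180°)) -> East
  U (U-turn (180°)) -> West
  R (right (90° clockwise)) -> North
  R (right (90° clockwise)) -> East
  R (right (90° clockwise)) -> South
  U (U-turn (180°)) -> North
  L (left (90° counter-clockwise)) -> West
  L (left (90° counter-clockwise)) -> South
  U (U-turn (180°)) -> North
Final: North

Answer: Final heading: North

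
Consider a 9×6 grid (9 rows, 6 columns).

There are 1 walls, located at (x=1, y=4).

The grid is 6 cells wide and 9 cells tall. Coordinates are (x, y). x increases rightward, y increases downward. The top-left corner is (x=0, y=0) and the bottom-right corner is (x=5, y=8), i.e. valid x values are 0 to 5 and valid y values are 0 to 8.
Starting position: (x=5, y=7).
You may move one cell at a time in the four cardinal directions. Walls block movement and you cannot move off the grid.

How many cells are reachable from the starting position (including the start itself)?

Answer: Reachable cells: 53

Derivation:
BFS flood-fill from (x=5, y=7):
  Distance 0: (x=5, y=7)
  Distance 1: (x=5, y=6), (x=4, y=7), (x=5, y=8)
  Distance 2: (x=5, y=5), (x=4, y=6), (x=3, y=7), (x=4, y=8)
  Distance 3: (x=5, y=4), (x=4, y=5), (x=3, y=6), (x=2, y=7), (x=3, y=8)
  Distance 4: (x=5, y=3), (x=4, y=4), (x=3, y=5), (x=2, y=6), (x=1, y=7), (x=2, y=8)
  Distance 5: (x=5, y=2), (x=4, y=3), (x=3, y=4), (x=2, y=5), (x=1, y=6), (x=0, y=7), (x=1, y=8)
  Distance 6: (x=5, y=1), (x=4, y=2), (x=3, y=3), (x=2, y=4), (x=1, y=5), (x=0, y=6), (x=0, y=8)
  Distance 7: (x=5, y=0), (x=4, y=1), (x=3, y=2), (x=2, y=3), (x=0, y=5)
  Distance 8: (x=4, y=0), (x=3, y=1), (x=2, y=2), (x=1, y=3), (x=0, y=4)
  Distance 9: (x=3, y=0), (x=2, y=1), (x=1, y=2), (x=0, y=3)
  Distance 10: (x=2, y=0), (x=1, y=1), (x=0, y=2)
  Distance 11: (x=1, y=0), (x=0, y=1)
  Distance 12: (x=0, y=0)
Total reachable: 53 (grid has 53 open cells total)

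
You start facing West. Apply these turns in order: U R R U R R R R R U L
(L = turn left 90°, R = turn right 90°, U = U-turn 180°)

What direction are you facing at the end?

Start: West
  U (U-turn (180°)) -> East
  R (right (90° clockwise)) -> South
  R (right (90° clockwise)) -> West
  U (U-turn (180°)) -> East
  R (right (90° clockwise)) -> South
  R (right (90° clockwise)) -> West
  R (right (90° clockwise)) -> North
  R (right (90° clockwise)) -> East
  R (right (90° clockwise)) -> South
  U (U-turn (180°)) -> North
  L (left (90° counter-clockwise)) -> West
Final: West

Answer: Final heading: West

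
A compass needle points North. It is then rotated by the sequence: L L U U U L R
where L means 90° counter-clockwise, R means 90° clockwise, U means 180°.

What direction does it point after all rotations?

Start: North
  L (left (90° counter-clockwise)) -> West
  L (left (90° counter-clockwise)) -> South
  U (U-turn (180°)) -> North
  U (U-turn (180°)) -> South
  U (U-turn (180°)) -> North
  L (left (90° counter-clockwise)) -> West
  R (right (90° clockwise)) -> North
Final: North

Answer: Final heading: North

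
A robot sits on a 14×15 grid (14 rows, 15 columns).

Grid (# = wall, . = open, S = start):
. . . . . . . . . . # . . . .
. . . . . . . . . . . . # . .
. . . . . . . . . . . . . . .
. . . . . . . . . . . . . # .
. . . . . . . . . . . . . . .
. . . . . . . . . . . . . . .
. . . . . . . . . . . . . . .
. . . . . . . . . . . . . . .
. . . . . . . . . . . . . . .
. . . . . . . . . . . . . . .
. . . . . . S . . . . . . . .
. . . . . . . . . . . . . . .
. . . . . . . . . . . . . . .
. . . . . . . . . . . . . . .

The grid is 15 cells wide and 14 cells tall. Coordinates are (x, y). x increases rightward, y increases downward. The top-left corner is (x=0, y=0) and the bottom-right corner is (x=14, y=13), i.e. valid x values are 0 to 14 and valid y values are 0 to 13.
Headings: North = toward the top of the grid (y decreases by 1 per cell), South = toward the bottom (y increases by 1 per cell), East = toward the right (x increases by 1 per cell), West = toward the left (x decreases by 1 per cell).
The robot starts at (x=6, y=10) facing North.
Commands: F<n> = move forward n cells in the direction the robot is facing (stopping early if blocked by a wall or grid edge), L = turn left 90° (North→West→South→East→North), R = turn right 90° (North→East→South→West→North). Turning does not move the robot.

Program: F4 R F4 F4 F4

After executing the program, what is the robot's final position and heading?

Start: (x=6, y=10), facing North
  F4: move forward 4, now at (x=6, y=6)
  R: turn right, now facing East
  F4: move forward 4, now at (x=10, y=6)
  F4: move forward 4, now at (x=14, y=6)
  F4: move forward 0/4 (blocked), now at (x=14, y=6)
Final: (x=14, y=6), facing East

Answer: Final position: (x=14, y=6), facing East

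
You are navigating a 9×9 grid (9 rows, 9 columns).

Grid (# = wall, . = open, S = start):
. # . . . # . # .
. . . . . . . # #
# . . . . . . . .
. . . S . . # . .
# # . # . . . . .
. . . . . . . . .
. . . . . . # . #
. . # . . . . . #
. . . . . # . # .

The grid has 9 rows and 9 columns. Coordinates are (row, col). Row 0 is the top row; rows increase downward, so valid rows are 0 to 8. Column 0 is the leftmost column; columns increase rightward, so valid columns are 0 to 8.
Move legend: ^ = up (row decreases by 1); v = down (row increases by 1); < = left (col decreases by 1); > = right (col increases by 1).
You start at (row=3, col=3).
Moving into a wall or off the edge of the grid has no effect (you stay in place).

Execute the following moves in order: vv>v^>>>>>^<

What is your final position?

Start: (row=3, col=3)
  v (down): blocked, stay at (row=3, col=3)
  v (down): blocked, stay at (row=3, col=3)
  > (right): (row=3, col=3) -> (row=3, col=4)
  v (down): (row=3, col=4) -> (row=4, col=4)
  ^ (up): (row=4, col=4) -> (row=3, col=4)
  > (right): (row=3, col=4) -> (row=3, col=5)
  [×4]> (right): blocked, stay at (row=3, col=5)
  ^ (up): (row=3, col=5) -> (row=2, col=5)
  < (left): (row=2, col=5) -> (row=2, col=4)
Final: (row=2, col=4)

Answer: Final position: (row=2, col=4)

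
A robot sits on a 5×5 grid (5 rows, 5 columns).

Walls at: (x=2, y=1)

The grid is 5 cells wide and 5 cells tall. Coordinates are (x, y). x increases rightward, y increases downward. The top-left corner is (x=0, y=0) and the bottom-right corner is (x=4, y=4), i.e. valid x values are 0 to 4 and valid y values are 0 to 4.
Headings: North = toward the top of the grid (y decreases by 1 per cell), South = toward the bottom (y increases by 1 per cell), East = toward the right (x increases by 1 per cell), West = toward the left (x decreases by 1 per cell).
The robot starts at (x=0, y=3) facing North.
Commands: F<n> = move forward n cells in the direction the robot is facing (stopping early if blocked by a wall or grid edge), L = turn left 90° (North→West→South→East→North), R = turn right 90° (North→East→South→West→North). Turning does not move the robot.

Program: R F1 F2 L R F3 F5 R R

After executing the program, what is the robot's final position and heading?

Answer: Final position: (x=4, y=3), facing West

Derivation:
Start: (x=0, y=3), facing North
  R: turn right, now facing East
  F1: move forward 1, now at (x=1, y=3)
  F2: move forward 2, now at (x=3, y=3)
  L: turn left, now facing North
  R: turn right, now facing East
  F3: move forward 1/3 (blocked), now at (x=4, y=3)
  F5: move forward 0/5 (blocked), now at (x=4, y=3)
  R: turn right, now facing South
  R: turn right, now facing West
Final: (x=4, y=3), facing West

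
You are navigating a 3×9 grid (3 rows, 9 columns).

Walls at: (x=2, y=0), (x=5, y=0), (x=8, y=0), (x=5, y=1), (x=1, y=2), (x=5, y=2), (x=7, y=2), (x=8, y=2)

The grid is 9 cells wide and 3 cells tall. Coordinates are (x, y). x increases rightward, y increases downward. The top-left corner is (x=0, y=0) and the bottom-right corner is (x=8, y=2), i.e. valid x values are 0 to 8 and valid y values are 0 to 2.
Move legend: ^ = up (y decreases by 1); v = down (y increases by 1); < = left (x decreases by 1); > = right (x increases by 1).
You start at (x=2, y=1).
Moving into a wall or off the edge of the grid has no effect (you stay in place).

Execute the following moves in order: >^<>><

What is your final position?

Answer: Final position: (x=3, y=0)

Derivation:
Start: (x=2, y=1)
  > (right): (x=2, y=1) -> (x=3, y=1)
  ^ (up): (x=3, y=1) -> (x=3, y=0)
  < (left): blocked, stay at (x=3, y=0)
  > (right): (x=3, y=0) -> (x=4, y=0)
  > (right): blocked, stay at (x=4, y=0)
  < (left): (x=4, y=0) -> (x=3, y=0)
Final: (x=3, y=0)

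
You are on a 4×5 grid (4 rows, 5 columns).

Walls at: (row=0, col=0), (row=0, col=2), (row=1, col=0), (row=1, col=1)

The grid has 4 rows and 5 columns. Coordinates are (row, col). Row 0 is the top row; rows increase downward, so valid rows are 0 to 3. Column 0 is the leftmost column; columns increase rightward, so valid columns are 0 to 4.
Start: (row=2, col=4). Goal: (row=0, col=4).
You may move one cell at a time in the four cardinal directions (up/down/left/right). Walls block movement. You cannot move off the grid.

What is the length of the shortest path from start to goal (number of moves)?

BFS from (row=2, col=4) until reaching (row=0, col=4):
  Distance 0: (row=2, col=4)
  Distance 1: (row=1, col=4), (row=2, col=3), (row=3, col=4)
  Distance 2: (row=0, col=4), (row=1, col=3), (row=2, col=2), (row=3, col=3)  <- goal reached here
One shortest path (2 moves): (row=2, col=4) -> (row=1, col=4) -> (row=0, col=4)

Answer: Shortest path length: 2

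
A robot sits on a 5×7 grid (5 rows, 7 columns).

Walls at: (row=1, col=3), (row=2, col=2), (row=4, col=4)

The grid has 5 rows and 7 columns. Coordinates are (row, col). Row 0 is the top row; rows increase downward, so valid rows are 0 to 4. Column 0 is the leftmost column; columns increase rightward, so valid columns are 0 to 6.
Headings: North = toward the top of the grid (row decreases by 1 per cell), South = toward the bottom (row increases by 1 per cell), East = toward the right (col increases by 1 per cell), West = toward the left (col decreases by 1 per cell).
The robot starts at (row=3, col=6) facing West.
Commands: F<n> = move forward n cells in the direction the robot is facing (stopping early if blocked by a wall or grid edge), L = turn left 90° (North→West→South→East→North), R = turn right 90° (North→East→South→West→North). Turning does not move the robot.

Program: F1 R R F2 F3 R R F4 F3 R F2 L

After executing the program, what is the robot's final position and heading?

Answer: Final position: (row=1, col=0), facing West

Derivation:
Start: (row=3, col=6), facing West
  F1: move forward 1, now at (row=3, col=5)
  R: turn right, now facing North
  R: turn right, now facing East
  F2: move forward 1/2 (blocked), now at (row=3, col=6)
  F3: move forward 0/3 (blocked), now at (row=3, col=6)
  R: turn right, now facing South
  R: turn right, now facing West
  F4: move forward 4, now at (row=3, col=2)
  F3: move forward 2/3 (blocked), now at (row=3, col=0)
  R: turn right, now facing North
  F2: move forward 2, now at (row=1, col=0)
  L: turn left, now facing West
Final: (row=1, col=0), facing West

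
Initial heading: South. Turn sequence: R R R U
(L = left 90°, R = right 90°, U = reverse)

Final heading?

Start: South
  R (right (90° clockwise)) -> West
  R (right (90° clockwise)) -> North
  R (right (90° clockwise)) -> East
  U (U-turn (180°)) -> West
Final: West

Answer: Final heading: West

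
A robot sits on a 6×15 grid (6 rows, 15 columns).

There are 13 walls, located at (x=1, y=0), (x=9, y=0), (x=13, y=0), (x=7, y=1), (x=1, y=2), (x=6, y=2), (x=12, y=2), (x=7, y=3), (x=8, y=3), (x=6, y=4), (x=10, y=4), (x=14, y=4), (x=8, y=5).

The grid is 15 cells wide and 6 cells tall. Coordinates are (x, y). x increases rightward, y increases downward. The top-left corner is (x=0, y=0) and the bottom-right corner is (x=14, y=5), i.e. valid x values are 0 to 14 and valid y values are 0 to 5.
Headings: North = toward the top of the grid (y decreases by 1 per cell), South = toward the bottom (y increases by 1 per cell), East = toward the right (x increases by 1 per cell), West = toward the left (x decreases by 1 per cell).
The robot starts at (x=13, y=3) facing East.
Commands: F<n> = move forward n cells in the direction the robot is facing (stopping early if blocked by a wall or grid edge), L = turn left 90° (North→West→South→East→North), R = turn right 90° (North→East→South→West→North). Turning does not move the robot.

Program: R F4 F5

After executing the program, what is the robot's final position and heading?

Start: (x=13, y=3), facing East
  R: turn right, now facing South
  F4: move forward 2/4 (blocked), now at (x=13, y=5)
  F5: move forward 0/5 (blocked), now at (x=13, y=5)
Final: (x=13, y=5), facing South

Answer: Final position: (x=13, y=5), facing South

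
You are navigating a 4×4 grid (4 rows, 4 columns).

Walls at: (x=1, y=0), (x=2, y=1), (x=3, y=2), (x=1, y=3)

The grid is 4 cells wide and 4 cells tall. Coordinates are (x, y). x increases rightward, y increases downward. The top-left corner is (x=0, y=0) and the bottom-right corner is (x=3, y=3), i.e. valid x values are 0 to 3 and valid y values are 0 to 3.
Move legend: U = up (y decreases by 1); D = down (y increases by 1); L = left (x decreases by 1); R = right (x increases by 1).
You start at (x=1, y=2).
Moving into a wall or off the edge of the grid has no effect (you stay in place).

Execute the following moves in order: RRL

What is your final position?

Start: (x=1, y=2)
  R (right): (x=1, y=2) -> (x=2, y=2)
  R (right): blocked, stay at (x=2, y=2)
  L (left): (x=2, y=2) -> (x=1, y=2)
Final: (x=1, y=2)

Answer: Final position: (x=1, y=2)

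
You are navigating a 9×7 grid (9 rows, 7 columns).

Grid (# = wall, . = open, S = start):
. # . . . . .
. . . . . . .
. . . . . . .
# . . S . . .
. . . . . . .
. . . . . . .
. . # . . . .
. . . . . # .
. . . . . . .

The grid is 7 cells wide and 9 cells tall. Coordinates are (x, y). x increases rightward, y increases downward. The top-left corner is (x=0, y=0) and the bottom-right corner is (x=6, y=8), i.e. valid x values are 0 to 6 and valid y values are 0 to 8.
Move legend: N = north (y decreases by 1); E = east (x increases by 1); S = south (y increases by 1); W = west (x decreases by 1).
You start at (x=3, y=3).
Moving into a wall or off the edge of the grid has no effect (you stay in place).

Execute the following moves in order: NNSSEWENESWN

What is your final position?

Start: (x=3, y=3)
  N (north): (x=3, y=3) -> (x=3, y=2)
  N (north): (x=3, y=2) -> (x=3, y=1)
  S (south): (x=3, y=1) -> (x=3, y=2)
  S (south): (x=3, y=2) -> (x=3, y=3)
  E (east): (x=3, y=3) -> (x=4, y=3)
  W (west): (x=4, y=3) -> (x=3, y=3)
  E (east): (x=3, y=3) -> (x=4, y=3)
  N (north): (x=4, y=3) -> (x=4, y=2)
  E (east): (x=4, y=2) -> (x=5, y=2)
  S (south): (x=5, y=2) -> (x=5, y=3)
  W (west): (x=5, y=3) -> (x=4, y=3)
  N (north): (x=4, y=3) -> (x=4, y=2)
Final: (x=4, y=2)

Answer: Final position: (x=4, y=2)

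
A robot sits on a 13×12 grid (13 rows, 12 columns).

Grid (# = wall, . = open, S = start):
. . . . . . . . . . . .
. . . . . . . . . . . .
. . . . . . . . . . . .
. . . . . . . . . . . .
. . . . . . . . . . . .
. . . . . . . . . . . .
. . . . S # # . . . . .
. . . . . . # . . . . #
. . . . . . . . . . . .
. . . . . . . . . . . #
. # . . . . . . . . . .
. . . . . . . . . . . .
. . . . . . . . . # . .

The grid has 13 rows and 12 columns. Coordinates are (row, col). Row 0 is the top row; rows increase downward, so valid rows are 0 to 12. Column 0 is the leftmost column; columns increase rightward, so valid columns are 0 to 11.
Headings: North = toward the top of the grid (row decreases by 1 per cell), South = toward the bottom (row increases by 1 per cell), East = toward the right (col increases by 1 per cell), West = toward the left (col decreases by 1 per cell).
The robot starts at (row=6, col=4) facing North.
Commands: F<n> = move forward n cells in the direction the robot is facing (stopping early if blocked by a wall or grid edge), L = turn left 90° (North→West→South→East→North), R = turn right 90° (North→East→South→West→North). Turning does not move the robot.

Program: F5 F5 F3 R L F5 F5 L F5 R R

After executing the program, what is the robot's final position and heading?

Answer: Final position: (row=0, col=0), facing East

Derivation:
Start: (row=6, col=4), facing North
  F5: move forward 5, now at (row=1, col=4)
  F5: move forward 1/5 (blocked), now at (row=0, col=4)
  F3: move forward 0/3 (blocked), now at (row=0, col=4)
  R: turn right, now facing East
  L: turn left, now facing North
  F5: move forward 0/5 (blocked), now at (row=0, col=4)
  F5: move forward 0/5 (blocked), now at (row=0, col=4)
  L: turn left, now facing West
  F5: move forward 4/5 (blocked), now at (row=0, col=0)
  R: turn right, now facing North
  R: turn right, now facing East
Final: (row=0, col=0), facing East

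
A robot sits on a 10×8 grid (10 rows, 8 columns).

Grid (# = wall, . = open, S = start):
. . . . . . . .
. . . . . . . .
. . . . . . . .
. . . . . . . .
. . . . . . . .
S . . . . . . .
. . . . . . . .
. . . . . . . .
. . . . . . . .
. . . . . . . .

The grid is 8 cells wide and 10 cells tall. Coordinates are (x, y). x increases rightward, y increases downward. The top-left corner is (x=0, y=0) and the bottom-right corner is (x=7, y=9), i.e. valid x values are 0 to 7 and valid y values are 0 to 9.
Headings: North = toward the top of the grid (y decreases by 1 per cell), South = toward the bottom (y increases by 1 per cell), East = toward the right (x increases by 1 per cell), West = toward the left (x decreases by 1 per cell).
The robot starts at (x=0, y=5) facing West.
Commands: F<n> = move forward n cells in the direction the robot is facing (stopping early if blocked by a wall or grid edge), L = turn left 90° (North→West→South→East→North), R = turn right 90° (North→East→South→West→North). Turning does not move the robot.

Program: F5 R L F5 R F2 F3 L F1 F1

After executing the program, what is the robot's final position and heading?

Start: (x=0, y=5), facing West
  F5: move forward 0/5 (blocked), now at (x=0, y=5)
  R: turn right, now facing North
  L: turn left, now facing West
  F5: move forward 0/5 (blocked), now at (x=0, y=5)
  R: turn right, now facing North
  F2: move forward 2, now at (x=0, y=3)
  F3: move forward 3, now at (x=0, y=0)
  L: turn left, now facing West
  F1: move forward 0/1 (blocked), now at (x=0, y=0)
  F1: move forward 0/1 (blocked), now at (x=0, y=0)
Final: (x=0, y=0), facing West

Answer: Final position: (x=0, y=0), facing West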